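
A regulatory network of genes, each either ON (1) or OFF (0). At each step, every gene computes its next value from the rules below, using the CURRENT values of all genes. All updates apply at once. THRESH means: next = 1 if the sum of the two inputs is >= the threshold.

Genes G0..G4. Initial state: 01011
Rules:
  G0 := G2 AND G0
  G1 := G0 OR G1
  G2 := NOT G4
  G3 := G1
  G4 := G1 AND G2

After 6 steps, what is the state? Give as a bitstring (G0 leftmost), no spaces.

Step 1: G0=G2&G0=0&0=0 G1=G0|G1=0|1=1 G2=NOT G4=NOT 1=0 G3=G1=1 G4=G1&G2=1&0=0 -> 01010
Step 2: G0=G2&G0=0&0=0 G1=G0|G1=0|1=1 G2=NOT G4=NOT 0=1 G3=G1=1 G4=G1&G2=1&0=0 -> 01110
Step 3: G0=G2&G0=1&0=0 G1=G0|G1=0|1=1 G2=NOT G4=NOT 0=1 G3=G1=1 G4=G1&G2=1&1=1 -> 01111
Step 4: G0=G2&G0=1&0=0 G1=G0|G1=0|1=1 G2=NOT G4=NOT 1=0 G3=G1=1 G4=G1&G2=1&1=1 -> 01011
Step 5: G0=G2&G0=0&0=0 G1=G0|G1=0|1=1 G2=NOT G4=NOT 1=0 G3=G1=1 G4=G1&G2=1&0=0 -> 01010
Step 6: G0=G2&G0=0&0=0 G1=G0|G1=0|1=1 G2=NOT G4=NOT 0=1 G3=G1=1 G4=G1&G2=1&0=0 -> 01110

01110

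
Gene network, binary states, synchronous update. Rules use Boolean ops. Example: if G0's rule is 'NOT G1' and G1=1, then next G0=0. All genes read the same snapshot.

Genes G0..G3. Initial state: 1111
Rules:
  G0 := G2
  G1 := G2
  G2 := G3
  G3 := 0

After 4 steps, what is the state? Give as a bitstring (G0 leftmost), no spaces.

Step 1: G0=G2=1 G1=G2=1 G2=G3=1 G3=0(const) -> 1110
Step 2: G0=G2=1 G1=G2=1 G2=G3=0 G3=0(const) -> 1100
Step 3: G0=G2=0 G1=G2=0 G2=G3=0 G3=0(const) -> 0000
Step 4: G0=G2=0 G1=G2=0 G2=G3=0 G3=0(const) -> 0000

0000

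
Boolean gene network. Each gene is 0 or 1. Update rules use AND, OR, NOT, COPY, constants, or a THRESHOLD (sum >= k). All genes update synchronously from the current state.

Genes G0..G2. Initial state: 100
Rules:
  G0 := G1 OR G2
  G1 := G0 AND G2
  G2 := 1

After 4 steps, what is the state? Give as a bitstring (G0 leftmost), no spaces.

Step 1: G0=G1|G2=0|0=0 G1=G0&G2=1&0=0 G2=1(const) -> 001
Step 2: G0=G1|G2=0|1=1 G1=G0&G2=0&1=0 G2=1(const) -> 101
Step 3: G0=G1|G2=0|1=1 G1=G0&G2=1&1=1 G2=1(const) -> 111
Step 4: G0=G1|G2=1|1=1 G1=G0&G2=1&1=1 G2=1(const) -> 111

111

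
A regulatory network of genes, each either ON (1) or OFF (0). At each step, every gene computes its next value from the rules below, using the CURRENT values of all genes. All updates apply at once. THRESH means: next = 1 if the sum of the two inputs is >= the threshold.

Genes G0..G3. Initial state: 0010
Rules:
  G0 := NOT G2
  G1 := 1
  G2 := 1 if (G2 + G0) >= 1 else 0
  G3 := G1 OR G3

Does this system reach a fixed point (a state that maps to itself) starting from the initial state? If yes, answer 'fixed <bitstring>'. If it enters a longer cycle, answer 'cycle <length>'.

Step 0: 0010
Step 1: G0=NOT G2=NOT 1=0 G1=1(const) G2=(1+0>=1)=1 G3=G1|G3=0|0=0 -> 0110
Step 2: G0=NOT G2=NOT 1=0 G1=1(const) G2=(1+0>=1)=1 G3=G1|G3=1|0=1 -> 0111
Step 3: G0=NOT G2=NOT 1=0 G1=1(const) G2=(1+0>=1)=1 G3=G1|G3=1|1=1 -> 0111
Fixed point reached at step 2: 0111

Answer: fixed 0111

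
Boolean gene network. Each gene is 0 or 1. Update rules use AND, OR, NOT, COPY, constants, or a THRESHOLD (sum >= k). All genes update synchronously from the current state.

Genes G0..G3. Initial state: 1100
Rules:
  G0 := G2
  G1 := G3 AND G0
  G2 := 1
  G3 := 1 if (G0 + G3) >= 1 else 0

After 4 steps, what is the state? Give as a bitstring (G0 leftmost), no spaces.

Step 1: G0=G2=0 G1=G3&G0=0&1=0 G2=1(const) G3=(1+0>=1)=1 -> 0011
Step 2: G0=G2=1 G1=G3&G0=1&0=0 G2=1(const) G3=(0+1>=1)=1 -> 1011
Step 3: G0=G2=1 G1=G3&G0=1&1=1 G2=1(const) G3=(1+1>=1)=1 -> 1111
Step 4: G0=G2=1 G1=G3&G0=1&1=1 G2=1(const) G3=(1+1>=1)=1 -> 1111

1111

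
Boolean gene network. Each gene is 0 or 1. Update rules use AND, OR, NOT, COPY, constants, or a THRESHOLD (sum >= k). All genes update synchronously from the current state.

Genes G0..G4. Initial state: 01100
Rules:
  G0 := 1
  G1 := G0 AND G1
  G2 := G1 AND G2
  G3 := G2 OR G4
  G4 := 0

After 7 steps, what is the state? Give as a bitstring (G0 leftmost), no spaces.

Step 1: G0=1(const) G1=G0&G1=0&1=0 G2=G1&G2=1&1=1 G3=G2|G4=1|0=1 G4=0(const) -> 10110
Step 2: G0=1(const) G1=G0&G1=1&0=0 G2=G1&G2=0&1=0 G3=G2|G4=1|0=1 G4=0(const) -> 10010
Step 3: G0=1(const) G1=G0&G1=1&0=0 G2=G1&G2=0&0=0 G3=G2|G4=0|0=0 G4=0(const) -> 10000
Step 4: G0=1(const) G1=G0&G1=1&0=0 G2=G1&G2=0&0=0 G3=G2|G4=0|0=0 G4=0(const) -> 10000
Step 5: G0=1(const) G1=G0&G1=1&0=0 G2=G1&G2=0&0=0 G3=G2|G4=0|0=0 G4=0(const) -> 10000
Step 6: G0=1(const) G1=G0&G1=1&0=0 G2=G1&G2=0&0=0 G3=G2|G4=0|0=0 G4=0(const) -> 10000
Step 7: G0=1(const) G1=G0&G1=1&0=0 G2=G1&G2=0&0=0 G3=G2|G4=0|0=0 G4=0(const) -> 10000

10000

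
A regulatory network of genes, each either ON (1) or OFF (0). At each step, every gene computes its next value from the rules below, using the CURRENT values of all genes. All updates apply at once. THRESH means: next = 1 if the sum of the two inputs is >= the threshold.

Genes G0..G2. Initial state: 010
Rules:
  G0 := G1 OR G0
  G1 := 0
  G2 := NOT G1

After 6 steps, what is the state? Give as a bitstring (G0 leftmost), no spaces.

Step 1: G0=G1|G0=1|0=1 G1=0(const) G2=NOT G1=NOT 1=0 -> 100
Step 2: G0=G1|G0=0|1=1 G1=0(const) G2=NOT G1=NOT 0=1 -> 101
Step 3: G0=G1|G0=0|1=1 G1=0(const) G2=NOT G1=NOT 0=1 -> 101
Step 4: G0=G1|G0=0|1=1 G1=0(const) G2=NOT G1=NOT 0=1 -> 101
Step 5: G0=G1|G0=0|1=1 G1=0(const) G2=NOT G1=NOT 0=1 -> 101
Step 6: G0=G1|G0=0|1=1 G1=0(const) G2=NOT G1=NOT 0=1 -> 101

101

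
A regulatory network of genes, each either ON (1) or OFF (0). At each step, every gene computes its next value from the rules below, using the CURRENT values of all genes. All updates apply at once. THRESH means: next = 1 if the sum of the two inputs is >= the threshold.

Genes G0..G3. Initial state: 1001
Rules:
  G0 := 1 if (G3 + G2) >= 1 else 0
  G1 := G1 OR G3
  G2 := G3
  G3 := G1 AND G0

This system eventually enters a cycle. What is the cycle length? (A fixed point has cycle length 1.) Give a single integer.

Answer: 1

Derivation:
Step 0: 1001
Step 1: G0=(1+0>=1)=1 G1=G1|G3=0|1=1 G2=G3=1 G3=G1&G0=0&1=0 -> 1110
Step 2: G0=(0+1>=1)=1 G1=G1|G3=1|0=1 G2=G3=0 G3=G1&G0=1&1=1 -> 1101
Step 3: G0=(1+0>=1)=1 G1=G1|G3=1|1=1 G2=G3=1 G3=G1&G0=1&1=1 -> 1111
Step 4: G0=(1+1>=1)=1 G1=G1|G3=1|1=1 G2=G3=1 G3=G1&G0=1&1=1 -> 1111
State from step 4 equals state from step 3 -> cycle length 1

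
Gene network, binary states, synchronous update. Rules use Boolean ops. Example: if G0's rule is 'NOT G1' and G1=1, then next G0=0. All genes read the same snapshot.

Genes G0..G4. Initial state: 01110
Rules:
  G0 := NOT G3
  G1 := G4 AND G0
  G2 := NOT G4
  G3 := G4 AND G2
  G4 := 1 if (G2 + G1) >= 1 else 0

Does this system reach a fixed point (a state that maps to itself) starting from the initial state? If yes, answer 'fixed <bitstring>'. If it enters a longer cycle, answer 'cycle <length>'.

Answer: cycle 5

Derivation:
Step 0: 01110
Step 1: G0=NOT G3=NOT 1=0 G1=G4&G0=0&0=0 G2=NOT G4=NOT 0=1 G3=G4&G2=0&1=0 G4=(1+1>=1)=1 -> 00101
Step 2: G0=NOT G3=NOT 0=1 G1=G4&G0=1&0=0 G2=NOT G4=NOT 1=0 G3=G4&G2=1&1=1 G4=(1+0>=1)=1 -> 10011
Step 3: G0=NOT G3=NOT 1=0 G1=G4&G0=1&1=1 G2=NOT G4=NOT 1=0 G3=G4&G2=1&0=0 G4=(0+0>=1)=0 -> 01000
Step 4: G0=NOT G3=NOT 0=1 G1=G4&G0=0&0=0 G2=NOT G4=NOT 0=1 G3=G4&G2=0&0=0 G4=(0+1>=1)=1 -> 10101
Step 5: G0=NOT G3=NOT 0=1 G1=G4&G0=1&1=1 G2=NOT G4=NOT 1=0 G3=G4&G2=1&1=1 G4=(1+0>=1)=1 -> 11011
Step 6: G0=NOT G3=NOT 1=0 G1=G4&G0=1&1=1 G2=NOT G4=NOT 1=0 G3=G4&G2=1&0=0 G4=(0+1>=1)=1 -> 01001
Step 7: G0=NOT G3=NOT 0=1 G1=G4&G0=1&0=0 G2=NOT G4=NOT 1=0 G3=G4&G2=1&0=0 G4=(0+1>=1)=1 -> 10001
Step 8: G0=NOT G3=NOT 0=1 G1=G4&G0=1&1=1 G2=NOT G4=NOT 1=0 G3=G4&G2=1&0=0 G4=(0+0>=1)=0 -> 11000
Step 9: G0=NOT G3=NOT 0=1 G1=G4&G0=0&1=0 G2=NOT G4=NOT 0=1 G3=G4&G2=0&0=0 G4=(0+1>=1)=1 -> 10101
Cycle of length 5 starting at step 4 -> no fixed point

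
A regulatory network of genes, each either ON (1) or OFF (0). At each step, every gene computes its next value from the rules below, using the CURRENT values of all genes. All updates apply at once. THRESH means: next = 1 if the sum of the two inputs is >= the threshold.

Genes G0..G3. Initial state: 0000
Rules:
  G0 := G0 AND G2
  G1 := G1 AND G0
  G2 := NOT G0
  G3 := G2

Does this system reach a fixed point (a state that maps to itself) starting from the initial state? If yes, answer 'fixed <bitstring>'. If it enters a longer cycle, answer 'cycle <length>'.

Step 0: 0000
Step 1: G0=G0&G2=0&0=0 G1=G1&G0=0&0=0 G2=NOT G0=NOT 0=1 G3=G2=0 -> 0010
Step 2: G0=G0&G2=0&1=0 G1=G1&G0=0&0=0 G2=NOT G0=NOT 0=1 G3=G2=1 -> 0011
Step 3: G0=G0&G2=0&1=0 G1=G1&G0=0&0=0 G2=NOT G0=NOT 0=1 G3=G2=1 -> 0011
Fixed point reached at step 2: 0011

Answer: fixed 0011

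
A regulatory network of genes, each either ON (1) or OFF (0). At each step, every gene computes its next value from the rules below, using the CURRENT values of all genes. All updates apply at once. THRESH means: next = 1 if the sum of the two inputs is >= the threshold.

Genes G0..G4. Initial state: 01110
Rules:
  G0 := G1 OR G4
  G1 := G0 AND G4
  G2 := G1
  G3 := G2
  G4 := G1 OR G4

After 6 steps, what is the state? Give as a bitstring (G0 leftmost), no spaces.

Step 1: G0=G1|G4=1|0=1 G1=G0&G4=0&0=0 G2=G1=1 G3=G2=1 G4=G1|G4=1|0=1 -> 10111
Step 2: G0=G1|G4=0|1=1 G1=G0&G4=1&1=1 G2=G1=0 G3=G2=1 G4=G1|G4=0|1=1 -> 11011
Step 3: G0=G1|G4=1|1=1 G1=G0&G4=1&1=1 G2=G1=1 G3=G2=0 G4=G1|G4=1|1=1 -> 11101
Step 4: G0=G1|G4=1|1=1 G1=G0&G4=1&1=1 G2=G1=1 G3=G2=1 G4=G1|G4=1|1=1 -> 11111
Step 5: G0=G1|G4=1|1=1 G1=G0&G4=1&1=1 G2=G1=1 G3=G2=1 G4=G1|G4=1|1=1 -> 11111
Step 6: G0=G1|G4=1|1=1 G1=G0&G4=1&1=1 G2=G1=1 G3=G2=1 G4=G1|G4=1|1=1 -> 11111

11111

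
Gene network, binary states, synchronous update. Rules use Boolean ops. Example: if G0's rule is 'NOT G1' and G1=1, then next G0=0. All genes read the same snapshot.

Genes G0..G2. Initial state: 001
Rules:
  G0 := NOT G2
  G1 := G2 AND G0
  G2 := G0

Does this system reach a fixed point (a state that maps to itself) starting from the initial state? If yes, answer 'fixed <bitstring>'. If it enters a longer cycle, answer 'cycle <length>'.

Step 0: 001
Step 1: G0=NOT G2=NOT 1=0 G1=G2&G0=1&0=0 G2=G0=0 -> 000
Step 2: G0=NOT G2=NOT 0=1 G1=G2&G0=0&0=0 G2=G0=0 -> 100
Step 3: G0=NOT G2=NOT 0=1 G1=G2&G0=0&1=0 G2=G0=1 -> 101
Step 4: G0=NOT G2=NOT 1=0 G1=G2&G0=1&1=1 G2=G0=1 -> 011
Step 5: G0=NOT G2=NOT 1=0 G1=G2&G0=1&0=0 G2=G0=0 -> 000
Cycle of length 4 starting at step 1 -> no fixed point

Answer: cycle 4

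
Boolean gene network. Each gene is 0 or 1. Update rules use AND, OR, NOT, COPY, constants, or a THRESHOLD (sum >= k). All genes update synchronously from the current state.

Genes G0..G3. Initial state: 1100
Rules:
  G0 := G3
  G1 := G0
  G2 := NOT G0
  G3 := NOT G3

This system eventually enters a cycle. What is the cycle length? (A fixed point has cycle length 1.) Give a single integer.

Step 0: 1100
Step 1: G0=G3=0 G1=G0=1 G2=NOT G0=NOT 1=0 G3=NOT G3=NOT 0=1 -> 0101
Step 2: G0=G3=1 G1=G0=0 G2=NOT G0=NOT 0=1 G3=NOT G3=NOT 1=0 -> 1010
Step 3: G0=G3=0 G1=G0=1 G2=NOT G0=NOT 1=0 G3=NOT G3=NOT 0=1 -> 0101
State from step 3 equals state from step 1 -> cycle length 2

Answer: 2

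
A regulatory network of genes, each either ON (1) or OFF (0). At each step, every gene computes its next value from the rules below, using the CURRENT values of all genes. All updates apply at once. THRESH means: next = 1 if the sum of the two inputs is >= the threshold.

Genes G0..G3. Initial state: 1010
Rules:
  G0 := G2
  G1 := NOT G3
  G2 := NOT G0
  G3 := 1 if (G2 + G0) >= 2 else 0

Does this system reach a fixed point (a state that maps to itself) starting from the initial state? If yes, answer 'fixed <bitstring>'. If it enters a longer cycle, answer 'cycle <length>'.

Step 0: 1010
Step 1: G0=G2=1 G1=NOT G3=NOT 0=1 G2=NOT G0=NOT 1=0 G3=(1+1>=2)=1 -> 1101
Step 2: G0=G2=0 G1=NOT G3=NOT 1=0 G2=NOT G0=NOT 1=0 G3=(0+1>=2)=0 -> 0000
Step 3: G0=G2=0 G1=NOT G3=NOT 0=1 G2=NOT G0=NOT 0=1 G3=(0+0>=2)=0 -> 0110
Step 4: G0=G2=1 G1=NOT G3=NOT 0=1 G2=NOT G0=NOT 0=1 G3=(1+0>=2)=0 -> 1110
Step 5: G0=G2=1 G1=NOT G3=NOT 0=1 G2=NOT G0=NOT 1=0 G3=(1+1>=2)=1 -> 1101
Cycle of length 4 starting at step 1 -> no fixed point

Answer: cycle 4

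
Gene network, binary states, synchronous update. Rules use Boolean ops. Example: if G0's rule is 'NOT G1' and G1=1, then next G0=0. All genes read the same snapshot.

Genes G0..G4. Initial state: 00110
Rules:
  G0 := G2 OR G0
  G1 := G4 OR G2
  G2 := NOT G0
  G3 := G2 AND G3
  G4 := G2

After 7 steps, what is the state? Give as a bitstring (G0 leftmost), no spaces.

Step 1: G0=G2|G0=1|0=1 G1=G4|G2=0|1=1 G2=NOT G0=NOT 0=1 G3=G2&G3=1&1=1 G4=G2=1 -> 11111
Step 2: G0=G2|G0=1|1=1 G1=G4|G2=1|1=1 G2=NOT G0=NOT 1=0 G3=G2&G3=1&1=1 G4=G2=1 -> 11011
Step 3: G0=G2|G0=0|1=1 G1=G4|G2=1|0=1 G2=NOT G0=NOT 1=0 G3=G2&G3=0&1=0 G4=G2=0 -> 11000
Step 4: G0=G2|G0=0|1=1 G1=G4|G2=0|0=0 G2=NOT G0=NOT 1=0 G3=G2&G3=0&0=0 G4=G2=0 -> 10000
Step 5: G0=G2|G0=0|1=1 G1=G4|G2=0|0=0 G2=NOT G0=NOT 1=0 G3=G2&G3=0&0=0 G4=G2=0 -> 10000
Step 6: G0=G2|G0=0|1=1 G1=G4|G2=0|0=0 G2=NOT G0=NOT 1=0 G3=G2&G3=0&0=0 G4=G2=0 -> 10000
Step 7: G0=G2|G0=0|1=1 G1=G4|G2=0|0=0 G2=NOT G0=NOT 1=0 G3=G2&G3=0&0=0 G4=G2=0 -> 10000

10000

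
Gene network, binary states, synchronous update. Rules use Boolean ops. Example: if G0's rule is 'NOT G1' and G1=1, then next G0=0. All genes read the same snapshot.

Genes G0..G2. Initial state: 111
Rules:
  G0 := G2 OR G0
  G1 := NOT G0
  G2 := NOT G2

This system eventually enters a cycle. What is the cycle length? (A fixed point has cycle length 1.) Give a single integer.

Step 0: 111
Step 1: G0=G2|G0=1|1=1 G1=NOT G0=NOT 1=0 G2=NOT G2=NOT 1=0 -> 100
Step 2: G0=G2|G0=0|1=1 G1=NOT G0=NOT 1=0 G2=NOT G2=NOT 0=1 -> 101
Step 3: G0=G2|G0=1|1=1 G1=NOT G0=NOT 1=0 G2=NOT G2=NOT 1=0 -> 100
State from step 3 equals state from step 1 -> cycle length 2

Answer: 2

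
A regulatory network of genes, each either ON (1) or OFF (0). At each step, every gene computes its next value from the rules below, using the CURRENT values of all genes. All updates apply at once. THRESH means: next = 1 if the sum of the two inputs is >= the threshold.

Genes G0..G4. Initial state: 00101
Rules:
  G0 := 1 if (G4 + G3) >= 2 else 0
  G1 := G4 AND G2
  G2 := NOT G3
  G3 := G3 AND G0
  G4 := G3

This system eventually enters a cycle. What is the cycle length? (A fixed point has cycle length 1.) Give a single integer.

Answer: 1

Derivation:
Step 0: 00101
Step 1: G0=(1+0>=2)=0 G1=G4&G2=1&1=1 G2=NOT G3=NOT 0=1 G3=G3&G0=0&0=0 G4=G3=0 -> 01100
Step 2: G0=(0+0>=2)=0 G1=G4&G2=0&1=0 G2=NOT G3=NOT 0=1 G3=G3&G0=0&0=0 G4=G3=0 -> 00100
Step 3: G0=(0+0>=2)=0 G1=G4&G2=0&1=0 G2=NOT G3=NOT 0=1 G3=G3&G0=0&0=0 G4=G3=0 -> 00100
State from step 3 equals state from step 2 -> cycle length 1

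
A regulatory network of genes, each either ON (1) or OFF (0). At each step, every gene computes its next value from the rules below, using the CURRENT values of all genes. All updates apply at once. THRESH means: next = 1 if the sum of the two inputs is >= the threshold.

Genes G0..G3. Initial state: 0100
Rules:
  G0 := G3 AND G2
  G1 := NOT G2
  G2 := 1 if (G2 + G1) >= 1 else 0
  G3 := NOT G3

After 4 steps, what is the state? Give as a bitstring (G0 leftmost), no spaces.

Step 1: G0=G3&G2=0&0=0 G1=NOT G2=NOT 0=1 G2=(0+1>=1)=1 G3=NOT G3=NOT 0=1 -> 0111
Step 2: G0=G3&G2=1&1=1 G1=NOT G2=NOT 1=0 G2=(1+1>=1)=1 G3=NOT G3=NOT 1=0 -> 1010
Step 3: G0=G3&G2=0&1=0 G1=NOT G2=NOT 1=0 G2=(1+0>=1)=1 G3=NOT G3=NOT 0=1 -> 0011
Step 4: G0=G3&G2=1&1=1 G1=NOT G2=NOT 1=0 G2=(1+0>=1)=1 G3=NOT G3=NOT 1=0 -> 1010

1010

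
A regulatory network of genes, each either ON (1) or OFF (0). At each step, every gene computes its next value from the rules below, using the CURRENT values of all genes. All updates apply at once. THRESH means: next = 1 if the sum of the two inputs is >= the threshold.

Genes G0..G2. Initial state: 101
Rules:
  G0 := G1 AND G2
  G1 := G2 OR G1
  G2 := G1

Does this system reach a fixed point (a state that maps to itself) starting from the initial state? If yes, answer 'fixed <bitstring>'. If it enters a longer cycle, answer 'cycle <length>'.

Step 0: 101
Step 1: G0=G1&G2=0&1=0 G1=G2|G1=1|0=1 G2=G1=0 -> 010
Step 2: G0=G1&G2=1&0=0 G1=G2|G1=0|1=1 G2=G1=1 -> 011
Step 3: G0=G1&G2=1&1=1 G1=G2|G1=1|1=1 G2=G1=1 -> 111
Step 4: G0=G1&G2=1&1=1 G1=G2|G1=1|1=1 G2=G1=1 -> 111
Fixed point reached at step 3: 111

Answer: fixed 111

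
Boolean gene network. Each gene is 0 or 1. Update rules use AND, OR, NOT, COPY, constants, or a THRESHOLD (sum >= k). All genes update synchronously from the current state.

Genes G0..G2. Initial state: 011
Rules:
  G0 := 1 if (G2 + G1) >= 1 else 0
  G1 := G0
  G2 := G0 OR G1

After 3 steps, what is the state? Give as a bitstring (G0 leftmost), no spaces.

Step 1: G0=(1+1>=1)=1 G1=G0=0 G2=G0|G1=0|1=1 -> 101
Step 2: G0=(1+0>=1)=1 G1=G0=1 G2=G0|G1=1|0=1 -> 111
Step 3: G0=(1+1>=1)=1 G1=G0=1 G2=G0|G1=1|1=1 -> 111

111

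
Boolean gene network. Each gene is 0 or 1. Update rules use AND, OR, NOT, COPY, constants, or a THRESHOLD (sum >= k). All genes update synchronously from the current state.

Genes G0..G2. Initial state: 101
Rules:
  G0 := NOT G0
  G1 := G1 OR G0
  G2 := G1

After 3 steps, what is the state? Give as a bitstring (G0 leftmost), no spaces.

Step 1: G0=NOT G0=NOT 1=0 G1=G1|G0=0|1=1 G2=G1=0 -> 010
Step 2: G0=NOT G0=NOT 0=1 G1=G1|G0=1|0=1 G2=G1=1 -> 111
Step 3: G0=NOT G0=NOT 1=0 G1=G1|G0=1|1=1 G2=G1=1 -> 011

011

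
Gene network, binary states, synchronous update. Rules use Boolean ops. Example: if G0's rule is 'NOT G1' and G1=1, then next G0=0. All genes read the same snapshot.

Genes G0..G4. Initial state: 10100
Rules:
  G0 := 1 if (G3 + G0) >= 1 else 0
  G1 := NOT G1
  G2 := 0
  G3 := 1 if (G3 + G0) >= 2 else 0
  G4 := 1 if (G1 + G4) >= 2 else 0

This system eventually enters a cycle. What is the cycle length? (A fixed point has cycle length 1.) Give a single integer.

Step 0: 10100
Step 1: G0=(0+1>=1)=1 G1=NOT G1=NOT 0=1 G2=0(const) G3=(0+1>=2)=0 G4=(0+0>=2)=0 -> 11000
Step 2: G0=(0+1>=1)=1 G1=NOT G1=NOT 1=0 G2=0(const) G3=(0+1>=2)=0 G4=(1+0>=2)=0 -> 10000
Step 3: G0=(0+1>=1)=1 G1=NOT G1=NOT 0=1 G2=0(const) G3=(0+1>=2)=0 G4=(0+0>=2)=0 -> 11000
State from step 3 equals state from step 1 -> cycle length 2

Answer: 2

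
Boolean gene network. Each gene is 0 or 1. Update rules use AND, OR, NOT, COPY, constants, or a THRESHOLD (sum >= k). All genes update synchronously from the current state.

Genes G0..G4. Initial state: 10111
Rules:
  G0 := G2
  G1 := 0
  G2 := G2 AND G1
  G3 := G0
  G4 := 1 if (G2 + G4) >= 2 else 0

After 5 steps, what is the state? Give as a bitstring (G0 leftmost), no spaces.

Step 1: G0=G2=1 G1=0(const) G2=G2&G1=1&0=0 G3=G0=1 G4=(1+1>=2)=1 -> 10011
Step 2: G0=G2=0 G1=0(const) G2=G2&G1=0&0=0 G3=G0=1 G4=(0+1>=2)=0 -> 00010
Step 3: G0=G2=0 G1=0(const) G2=G2&G1=0&0=0 G3=G0=0 G4=(0+0>=2)=0 -> 00000
Step 4: G0=G2=0 G1=0(const) G2=G2&G1=0&0=0 G3=G0=0 G4=(0+0>=2)=0 -> 00000
Step 5: G0=G2=0 G1=0(const) G2=G2&G1=0&0=0 G3=G0=0 G4=(0+0>=2)=0 -> 00000

00000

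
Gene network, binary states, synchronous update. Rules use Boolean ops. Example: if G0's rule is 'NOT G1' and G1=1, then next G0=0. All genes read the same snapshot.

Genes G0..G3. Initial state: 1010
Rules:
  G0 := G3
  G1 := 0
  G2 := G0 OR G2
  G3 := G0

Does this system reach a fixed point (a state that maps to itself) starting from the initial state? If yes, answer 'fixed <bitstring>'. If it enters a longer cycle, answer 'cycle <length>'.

Step 0: 1010
Step 1: G0=G3=0 G1=0(const) G2=G0|G2=1|1=1 G3=G0=1 -> 0011
Step 2: G0=G3=1 G1=0(const) G2=G0|G2=0|1=1 G3=G0=0 -> 1010
Cycle of length 2 starting at step 0 -> no fixed point

Answer: cycle 2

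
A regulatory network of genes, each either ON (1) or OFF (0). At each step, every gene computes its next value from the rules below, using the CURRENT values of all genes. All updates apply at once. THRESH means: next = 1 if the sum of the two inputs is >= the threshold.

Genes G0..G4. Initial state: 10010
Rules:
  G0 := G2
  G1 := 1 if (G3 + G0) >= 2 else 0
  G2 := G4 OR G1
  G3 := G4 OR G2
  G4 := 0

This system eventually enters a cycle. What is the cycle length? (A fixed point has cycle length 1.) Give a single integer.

Answer: 3

Derivation:
Step 0: 10010
Step 1: G0=G2=0 G1=(1+1>=2)=1 G2=G4|G1=0|0=0 G3=G4|G2=0|0=0 G4=0(const) -> 01000
Step 2: G0=G2=0 G1=(0+0>=2)=0 G2=G4|G1=0|1=1 G3=G4|G2=0|0=0 G4=0(const) -> 00100
Step 3: G0=G2=1 G1=(0+0>=2)=0 G2=G4|G1=0|0=0 G3=G4|G2=0|1=1 G4=0(const) -> 10010
State from step 3 equals state from step 0 -> cycle length 3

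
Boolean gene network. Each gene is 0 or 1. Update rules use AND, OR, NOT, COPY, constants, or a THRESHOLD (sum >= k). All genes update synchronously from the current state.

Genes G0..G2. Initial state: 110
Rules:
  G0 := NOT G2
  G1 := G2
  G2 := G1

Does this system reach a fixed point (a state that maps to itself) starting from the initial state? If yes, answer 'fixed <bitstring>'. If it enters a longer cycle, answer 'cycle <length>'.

Answer: cycle 2

Derivation:
Step 0: 110
Step 1: G0=NOT G2=NOT 0=1 G1=G2=0 G2=G1=1 -> 101
Step 2: G0=NOT G2=NOT 1=0 G1=G2=1 G2=G1=0 -> 010
Step 3: G0=NOT G2=NOT 0=1 G1=G2=0 G2=G1=1 -> 101
Cycle of length 2 starting at step 1 -> no fixed point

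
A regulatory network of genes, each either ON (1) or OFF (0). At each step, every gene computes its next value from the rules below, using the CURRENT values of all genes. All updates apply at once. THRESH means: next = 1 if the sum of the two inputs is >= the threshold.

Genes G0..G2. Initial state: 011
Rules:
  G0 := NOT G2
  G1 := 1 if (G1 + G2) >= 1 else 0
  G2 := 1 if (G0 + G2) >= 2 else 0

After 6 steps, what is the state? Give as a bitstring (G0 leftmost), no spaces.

Step 1: G0=NOT G2=NOT 1=0 G1=(1+1>=1)=1 G2=(0+1>=2)=0 -> 010
Step 2: G0=NOT G2=NOT 0=1 G1=(1+0>=1)=1 G2=(0+0>=2)=0 -> 110
Step 3: G0=NOT G2=NOT 0=1 G1=(1+0>=1)=1 G2=(1+0>=2)=0 -> 110
Step 4: G0=NOT G2=NOT 0=1 G1=(1+0>=1)=1 G2=(1+0>=2)=0 -> 110
Step 5: G0=NOT G2=NOT 0=1 G1=(1+0>=1)=1 G2=(1+0>=2)=0 -> 110
Step 6: G0=NOT G2=NOT 0=1 G1=(1+0>=1)=1 G2=(1+0>=2)=0 -> 110

110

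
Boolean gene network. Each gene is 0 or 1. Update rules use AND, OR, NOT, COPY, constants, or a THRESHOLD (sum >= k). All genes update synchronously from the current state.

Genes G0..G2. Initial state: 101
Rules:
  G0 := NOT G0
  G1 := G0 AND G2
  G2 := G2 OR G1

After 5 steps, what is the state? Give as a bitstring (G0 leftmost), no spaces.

Step 1: G0=NOT G0=NOT 1=0 G1=G0&G2=1&1=1 G2=G2|G1=1|0=1 -> 011
Step 2: G0=NOT G0=NOT 0=1 G1=G0&G2=0&1=0 G2=G2|G1=1|1=1 -> 101
Step 3: G0=NOT G0=NOT 1=0 G1=G0&G2=1&1=1 G2=G2|G1=1|0=1 -> 011
Step 4: G0=NOT G0=NOT 0=1 G1=G0&G2=0&1=0 G2=G2|G1=1|1=1 -> 101
Step 5: G0=NOT G0=NOT 1=0 G1=G0&G2=1&1=1 G2=G2|G1=1|0=1 -> 011

011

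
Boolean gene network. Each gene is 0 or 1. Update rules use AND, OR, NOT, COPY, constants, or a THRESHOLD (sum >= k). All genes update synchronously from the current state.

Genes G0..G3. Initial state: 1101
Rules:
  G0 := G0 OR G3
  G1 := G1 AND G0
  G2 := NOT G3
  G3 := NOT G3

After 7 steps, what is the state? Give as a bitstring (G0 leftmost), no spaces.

Step 1: G0=G0|G3=1|1=1 G1=G1&G0=1&1=1 G2=NOT G3=NOT 1=0 G3=NOT G3=NOT 1=0 -> 1100
Step 2: G0=G0|G3=1|0=1 G1=G1&G0=1&1=1 G2=NOT G3=NOT 0=1 G3=NOT G3=NOT 0=1 -> 1111
Step 3: G0=G0|G3=1|1=1 G1=G1&G0=1&1=1 G2=NOT G3=NOT 1=0 G3=NOT G3=NOT 1=0 -> 1100
Step 4: G0=G0|G3=1|0=1 G1=G1&G0=1&1=1 G2=NOT G3=NOT 0=1 G3=NOT G3=NOT 0=1 -> 1111
Step 5: G0=G0|G3=1|1=1 G1=G1&G0=1&1=1 G2=NOT G3=NOT 1=0 G3=NOT G3=NOT 1=0 -> 1100
Step 6: G0=G0|G3=1|0=1 G1=G1&G0=1&1=1 G2=NOT G3=NOT 0=1 G3=NOT G3=NOT 0=1 -> 1111
Step 7: G0=G0|G3=1|1=1 G1=G1&G0=1&1=1 G2=NOT G3=NOT 1=0 G3=NOT G3=NOT 1=0 -> 1100

1100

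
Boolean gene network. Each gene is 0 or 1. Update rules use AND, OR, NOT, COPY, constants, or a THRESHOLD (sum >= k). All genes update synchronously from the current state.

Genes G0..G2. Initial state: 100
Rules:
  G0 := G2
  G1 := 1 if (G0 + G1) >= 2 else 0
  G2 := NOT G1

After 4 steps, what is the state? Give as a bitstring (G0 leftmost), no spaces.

Step 1: G0=G2=0 G1=(1+0>=2)=0 G2=NOT G1=NOT 0=1 -> 001
Step 2: G0=G2=1 G1=(0+0>=2)=0 G2=NOT G1=NOT 0=1 -> 101
Step 3: G0=G2=1 G1=(1+0>=2)=0 G2=NOT G1=NOT 0=1 -> 101
Step 4: G0=G2=1 G1=(1+0>=2)=0 G2=NOT G1=NOT 0=1 -> 101

101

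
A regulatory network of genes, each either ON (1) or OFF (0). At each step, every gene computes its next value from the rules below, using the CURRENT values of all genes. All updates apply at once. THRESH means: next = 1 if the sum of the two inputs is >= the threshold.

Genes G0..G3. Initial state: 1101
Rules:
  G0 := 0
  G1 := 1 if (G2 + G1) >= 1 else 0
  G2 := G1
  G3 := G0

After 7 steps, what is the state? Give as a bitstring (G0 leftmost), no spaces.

Step 1: G0=0(const) G1=(0+1>=1)=1 G2=G1=1 G3=G0=1 -> 0111
Step 2: G0=0(const) G1=(1+1>=1)=1 G2=G1=1 G3=G0=0 -> 0110
Step 3: G0=0(const) G1=(1+1>=1)=1 G2=G1=1 G3=G0=0 -> 0110
Step 4: G0=0(const) G1=(1+1>=1)=1 G2=G1=1 G3=G0=0 -> 0110
Step 5: G0=0(const) G1=(1+1>=1)=1 G2=G1=1 G3=G0=0 -> 0110
Step 6: G0=0(const) G1=(1+1>=1)=1 G2=G1=1 G3=G0=0 -> 0110
Step 7: G0=0(const) G1=(1+1>=1)=1 G2=G1=1 G3=G0=0 -> 0110

0110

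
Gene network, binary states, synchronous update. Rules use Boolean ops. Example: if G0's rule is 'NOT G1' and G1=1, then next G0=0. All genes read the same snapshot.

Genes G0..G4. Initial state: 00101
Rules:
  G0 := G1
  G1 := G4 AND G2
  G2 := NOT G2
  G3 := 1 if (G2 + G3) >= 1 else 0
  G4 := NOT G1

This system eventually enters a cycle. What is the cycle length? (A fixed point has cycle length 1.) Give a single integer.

Answer: 4

Derivation:
Step 0: 00101
Step 1: G0=G1=0 G1=G4&G2=1&1=1 G2=NOT G2=NOT 1=0 G3=(1+0>=1)=1 G4=NOT G1=NOT 0=1 -> 01011
Step 2: G0=G1=1 G1=G4&G2=1&0=0 G2=NOT G2=NOT 0=1 G3=(0+1>=1)=1 G4=NOT G1=NOT 1=0 -> 10110
Step 3: G0=G1=0 G1=G4&G2=0&1=0 G2=NOT G2=NOT 1=0 G3=(1+1>=1)=1 G4=NOT G1=NOT 0=1 -> 00011
Step 4: G0=G1=0 G1=G4&G2=1&0=0 G2=NOT G2=NOT 0=1 G3=(0+1>=1)=1 G4=NOT G1=NOT 0=1 -> 00111
Step 5: G0=G1=0 G1=G4&G2=1&1=1 G2=NOT G2=NOT 1=0 G3=(1+1>=1)=1 G4=NOT G1=NOT 0=1 -> 01011
State from step 5 equals state from step 1 -> cycle length 4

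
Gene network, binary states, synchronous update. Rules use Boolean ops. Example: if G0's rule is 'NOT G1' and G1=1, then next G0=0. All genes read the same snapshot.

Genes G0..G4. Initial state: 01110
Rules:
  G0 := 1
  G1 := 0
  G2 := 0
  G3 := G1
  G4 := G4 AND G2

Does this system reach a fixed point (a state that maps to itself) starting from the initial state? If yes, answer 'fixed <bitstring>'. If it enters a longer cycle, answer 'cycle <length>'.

Step 0: 01110
Step 1: G0=1(const) G1=0(const) G2=0(const) G3=G1=1 G4=G4&G2=0&1=0 -> 10010
Step 2: G0=1(const) G1=0(const) G2=0(const) G3=G1=0 G4=G4&G2=0&0=0 -> 10000
Step 3: G0=1(const) G1=0(const) G2=0(const) G3=G1=0 G4=G4&G2=0&0=0 -> 10000
Fixed point reached at step 2: 10000

Answer: fixed 10000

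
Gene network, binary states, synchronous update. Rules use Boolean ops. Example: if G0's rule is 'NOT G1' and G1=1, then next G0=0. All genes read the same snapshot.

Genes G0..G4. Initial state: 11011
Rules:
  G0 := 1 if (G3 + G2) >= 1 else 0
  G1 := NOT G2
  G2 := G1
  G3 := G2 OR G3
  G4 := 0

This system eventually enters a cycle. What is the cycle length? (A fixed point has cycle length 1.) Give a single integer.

Step 0: 11011
Step 1: G0=(1+0>=1)=1 G1=NOT G2=NOT 0=1 G2=G1=1 G3=G2|G3=0|1=1 G4=0(const) -> 11110
Step 2: G0=(1+1>=1)=1 G1=NOT G2=NOT 1=0 G2=G1=1 G3=G2|G3=1|1=1 G4=0(const) -> 10110
Step 3: G0=(1+1>=1)=1 G1=NOT G2=NOT 1=0 G2=G1=0 G3=G2|G3=1|1=1 G4=0(const) -> 10010
Step 4: G0=(1+0>=1)=1 G1=NOT G2=NOT 0=1 G2=G1=0 G3=G2|G3=0|1=1 G4=0(const) -> 11010
Step 5: G0=(1+0>=1)=1 G1=NOT G2=NOT 0=1 G2=G1=1 G3=G2|G3=0|1=1 G4=0(const) -> 11110
State from step 5 equals state from step 1 -> cycle length 4

Answer: 4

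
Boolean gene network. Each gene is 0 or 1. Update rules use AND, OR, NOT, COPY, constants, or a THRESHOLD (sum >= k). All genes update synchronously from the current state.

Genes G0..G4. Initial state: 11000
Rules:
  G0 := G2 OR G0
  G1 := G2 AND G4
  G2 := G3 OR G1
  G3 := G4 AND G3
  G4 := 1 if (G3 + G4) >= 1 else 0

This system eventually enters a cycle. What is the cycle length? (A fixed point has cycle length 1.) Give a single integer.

Answer: 1

Derivation:
Step 0: 11000
Step 1: G0=G2|G0=0|1=1 G1=G2&G4=0&0=0 G2=G3|G1=0|1=1 G3=G4&G3=0&0=0 G4=(0+0>=1)=0 -> 10100
Step 2: G0=G2|G0=1|1=1 G1=G2&G4=1&0=0 G2=G3|G1=0|0=0 G3=G4&G3=0&0=0 G4=(0+0>=1)=0 -> 10000
Step 3: G0=G2|G0=0|1=1 G1=G2&G4=0&0=0 G2=G3|G1=0|0=0 G3=G4&G3=0&0=0 G4=(0+0>=1)=0 -> 10000
State from step 3 equals state from step 2 -> cycle length 1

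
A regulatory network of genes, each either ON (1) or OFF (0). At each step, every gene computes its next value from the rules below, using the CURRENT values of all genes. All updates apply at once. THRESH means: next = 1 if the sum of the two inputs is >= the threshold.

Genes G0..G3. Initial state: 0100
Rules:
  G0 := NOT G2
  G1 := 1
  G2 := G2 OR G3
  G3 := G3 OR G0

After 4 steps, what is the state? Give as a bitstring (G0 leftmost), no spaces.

Step 1: G0=NOT G2=NOT 0=1 G1=1(const) G2=G2|G3=0|0=0 G3=G3|G0=0|0=0 -> 1100
Step 2: G0=NOT G2=NOT 0=1 G1=1(const) G2=G2|G3=0|0=0 G3=G3|G0=0|1=1 -> 1101
Step 3: G0=NOT G2=NOT 0=1 G1=1(const) G2=G2|G3=0|1=1 G3=G3|G0=1|1=1 -> 1111
Step 4: G0=NOT G2=NOT 1=0 G1=1(const) G2=G2|G3=1|1=1 G3=G3|G0=1|1=1 -> 0111

0111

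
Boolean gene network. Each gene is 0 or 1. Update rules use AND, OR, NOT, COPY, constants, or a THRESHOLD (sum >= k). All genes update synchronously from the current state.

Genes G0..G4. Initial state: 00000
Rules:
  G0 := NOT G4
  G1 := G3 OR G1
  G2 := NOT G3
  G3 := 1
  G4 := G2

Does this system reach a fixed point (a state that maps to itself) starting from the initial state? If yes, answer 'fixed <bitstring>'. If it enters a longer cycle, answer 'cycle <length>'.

Step 0: 00000
Step 1: G0=NOT G4=NOT 0=1 G1=G3|G1=0|0=0 G2=NOT G3=NOT 0=1 G3=1(const) G4=G2=0 -> 10110
Step 2: G0=NOT G4=NOT 0=1 G1=G3|G1=1|0=1 G2=NOT G3=NOT 1=0 G3=1(const) G4=G2=1 -> 11011
Step 3: G0=NOT G4=NOT 1=0 G1=G3|G1=1|1=1 G2=NOT G3=NOT 1=0 G3=1(const) G4=G2=0 -> 01010
Step 4: G0=NOT G4=NOT 0=1 G1=G3|G1=1|1=1 G2=NOT G3=NOT 1=0 G3=1(const) G4=G2=0 -> 11010
Step 5: G0=NOT G4=NOT 0=1 G1=G3|G1=1|1=1 G2=NOT G3=NOT 1=0 G3=1(const) G4=G2=0 -> 11010
Fixed point reached at step 4: 11010

Answer: fixed 11010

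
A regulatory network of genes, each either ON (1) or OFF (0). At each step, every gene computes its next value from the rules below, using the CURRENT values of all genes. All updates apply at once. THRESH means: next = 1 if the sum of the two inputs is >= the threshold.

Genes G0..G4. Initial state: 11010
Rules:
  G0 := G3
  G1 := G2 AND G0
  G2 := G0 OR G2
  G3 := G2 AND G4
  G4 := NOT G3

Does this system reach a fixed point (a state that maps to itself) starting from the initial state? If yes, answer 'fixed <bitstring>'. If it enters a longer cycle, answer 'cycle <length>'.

Step 0: 11010
Step 1: G0=G3=1 G1=G2&G0=0&1=0 G2=G0|G2=1|0=1 G3=G2&G4=0&0=0 G4=NOT G3=NOT 1=0 -> 10100
Step 2: G0=G3=0 G1=G2&G0=1&1=1 G2=G0|G2=1|1=1 G3=G2&G4=1&0=0 G4=NOT G3=NOT 0=1 -> 01101
Step 3: G0=G3=0 G1=G2&G0=1&0=0 G2=G0|G2=0|1=1 G3=G2&G4=1&1=1 G4=NOT G3=NOT 0=1 -> 00111
Step 4: G0=G3=1 G1=G2&G0=1&0=0 G2=G0|G2=0|1=1 G3=G2&G4=1&1=1 G4=NOT G3=NOT 1=0 -> 10110
Step 5: G0=G3=1 G1=G2&G0=1&1=1 G2=G0|G2=1|1=1 G3=G2&G4=1&0=0 G4=NOT G3=NOT 1=0 -> 11100
Step 6: G0=G3=0 G1=G2&G0=1&1=1 G2=G0|G2=1|1=1 G3=G2&G4=1&0=0 G4=NOT G3=NOT 0=1 -> 01101
Cycle of length 4 starting at step 2 -> no fixed point

Answer: cycle 4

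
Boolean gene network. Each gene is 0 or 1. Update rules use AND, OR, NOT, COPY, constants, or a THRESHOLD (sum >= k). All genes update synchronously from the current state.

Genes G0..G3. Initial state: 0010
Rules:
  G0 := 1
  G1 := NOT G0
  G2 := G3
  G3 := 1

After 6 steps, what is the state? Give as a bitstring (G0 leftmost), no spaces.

Step 1: G0=1(const) G1=NOT G0=NOT 0=1 G2=G3=0 G3=1(const) -> 1101
Step 2: G0=1(const) G1=NOT G0=NOT 1=0 G2=G3=1 G3=1(const) -> 1011
Step 3: G0=1(const) G1=NOT G0=NOT 1=0 G2=G3=1 G3=1(const) -> 1011
Step 4: G0=1(const) G1=NOT G0=NOT 1=0 G2=G3=1 G3=1(const) -> 1011
Step 5: G0=1(const) G1=NOT G0=NOT 1=0 G2=G3=1 G3=1(const) -> 1011
Step 6: G0=1(const) G1=NOT G0=NOT 1=0 G2=G3=1 G3=1(const) -> 1011

1011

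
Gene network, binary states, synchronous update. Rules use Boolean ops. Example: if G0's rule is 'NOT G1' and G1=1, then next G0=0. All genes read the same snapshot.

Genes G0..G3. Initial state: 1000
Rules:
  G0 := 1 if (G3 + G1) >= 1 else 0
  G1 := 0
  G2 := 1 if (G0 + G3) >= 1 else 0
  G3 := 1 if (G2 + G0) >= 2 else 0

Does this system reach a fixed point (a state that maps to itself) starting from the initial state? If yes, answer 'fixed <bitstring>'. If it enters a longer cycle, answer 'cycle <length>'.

Answer: fixed 0000

Derivation:
Step 0: 1000
Step 1: G0=(0+0>=1)=0 G1=0(const) G2=(1+0>=1)=1 G3=(0+1>=2)=0 -> 0010
Step 2: G0=(0+0>=1)=0 G1=0(const) G2=(0+0>=1)=0 G3=(1+0>=2)=0 -> 0000
Step 3: G0=(0+0>=1)=0 G1=0(const) G2=(0+0>=1)=0 G3=(0+0>=2)=0 -> 0000
Fixed point reached at step 2: 0000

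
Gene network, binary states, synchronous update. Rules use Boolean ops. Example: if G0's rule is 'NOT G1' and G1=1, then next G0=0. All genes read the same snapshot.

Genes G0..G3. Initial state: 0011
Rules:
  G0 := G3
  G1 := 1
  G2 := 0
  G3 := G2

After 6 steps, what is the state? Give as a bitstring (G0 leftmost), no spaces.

Step 1: G0=G3=1 G1=1(const) G2=0(const) G3=G2=1 -> 1101
Step 2: G0=G3=1 G1=1(const) G2=0(const) G3=G2=0 -> 1100
Step 3: G0=G3=0 G1=1(const) G2=0(const) G3=G2=0 -> 0100
Step 4: G0=G3=0 G1=1(const) G2=0(const) G3=G2=0 -> 0100
Step 5: G0=G3=0 G1=1(const) G2=0(const) G3=G2=0 -> 0100
Step 6: G0=G3=0 G1=1(const) G2=0(const) G3=G2=0 -> 0100

0100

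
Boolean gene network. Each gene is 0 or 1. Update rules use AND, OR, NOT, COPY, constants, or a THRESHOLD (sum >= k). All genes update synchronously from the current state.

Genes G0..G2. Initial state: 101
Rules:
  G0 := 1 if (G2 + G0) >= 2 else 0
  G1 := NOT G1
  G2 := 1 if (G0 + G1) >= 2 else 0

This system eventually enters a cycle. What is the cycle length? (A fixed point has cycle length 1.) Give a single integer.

Step 0: 101
Step 1: G0=(1+1>=2)=1 G1=NOT G1=NOT 0=1 G2=(1+0>=2)=0 -> 110
Step 2: G0=(0+1>=2)=0 G1=NOT G1=NOT 1=0 G2=(1+1>=2)=1 -> 001
Step 3: G0=(1+0>=2)=0 G1=NOT G1=NOT 0=1 G2=(0+0>=2)=0 -> 010
Step 4: G0=(0+0>=2)=0 G1=NOT G1=NOT 1=0 G2=(0+1>=2)=0 -> 000
Step 5: G0=(0+0>=2)=0 G1=NOT G1=NOT 0=1 G2=(0+0>=2)=0 -> 010
State from step 5 equals state from step 3 -> cycle length 2

Answer: 2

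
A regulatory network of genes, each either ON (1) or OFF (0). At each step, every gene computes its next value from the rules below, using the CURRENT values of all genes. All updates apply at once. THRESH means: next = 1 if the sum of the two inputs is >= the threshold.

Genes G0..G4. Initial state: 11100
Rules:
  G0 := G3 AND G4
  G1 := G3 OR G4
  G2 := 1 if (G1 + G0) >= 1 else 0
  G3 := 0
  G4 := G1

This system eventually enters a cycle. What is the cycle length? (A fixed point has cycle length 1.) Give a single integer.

Answer: 2

Derivation:
Step 0: 11100
Step 1: G0=G3&G4=0&0=0 G1=G3|G4=0|0=0 G2=(1+1>=1)=1 G3=0(const) G4=G1=1 -> 00101
Step 2: G0=G3&G4=0&1=0 G1=G3|G4=0|1=1 G2=(0+0>=1)=0 G3=0(const) G4=G1=0 -> 01000
Step 3: G0=G3&G4=0&0=0 G1=G3|G4=0|0=0 G2=(1+0>=1)=1 G3=0(const) G4=G1=1 -> 00101
State from step 3 equals state from step 1 -> cycle length 2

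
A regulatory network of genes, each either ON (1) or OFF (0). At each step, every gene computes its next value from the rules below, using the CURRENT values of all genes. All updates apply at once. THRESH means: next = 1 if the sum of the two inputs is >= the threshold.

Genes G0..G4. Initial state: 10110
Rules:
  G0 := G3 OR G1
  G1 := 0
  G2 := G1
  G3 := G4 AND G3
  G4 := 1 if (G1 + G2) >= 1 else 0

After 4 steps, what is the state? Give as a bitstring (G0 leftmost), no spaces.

Step 1: G0=G3|G1=1|0=1 G1=0(const) G2=G1=0 G3=G4&G3=0&1=0 G4=(0+1>=1)=1 -> 10001
Step 2: G0=G3|G1=0|0=0 G1=0(const) G2=G1=0 G3=G4&G3=1&0=0 G4=(0+0>=1)=0 -> 00000
Step 3: G0=G3|G1=0|0=0 G1=0(const) G2=G1=0 G3=G4&G3=0&0=0 G4=(0+0>=1)=0 -> 00000
Step 4: G0=G3|G1=0|0=0 G1=0(const) G2=G1=0 G3=G4&G3=0&0=0 G4=(0+0>=1)=0 -> 00000

00000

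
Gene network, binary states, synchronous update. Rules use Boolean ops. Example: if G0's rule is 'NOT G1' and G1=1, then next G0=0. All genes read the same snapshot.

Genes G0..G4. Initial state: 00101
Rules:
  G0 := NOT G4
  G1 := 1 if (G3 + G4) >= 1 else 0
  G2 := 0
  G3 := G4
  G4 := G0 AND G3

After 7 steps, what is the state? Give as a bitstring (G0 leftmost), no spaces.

Step 1: G0=NOT G4=NOT 1=0 G1=(0+1>=1)=1 G2=0(const) G3=G4=1 G4=G0&G3=0&0=0 -> 01010
Step 2: G0=NOT G4=NOT 0=1 G1=(1+0>=1)=1 G2=0(const) G3=G4=0 G4=G0&G3=0&1=0 -> 11000
Step 3: G0=NOT G4=NOT 0=1 G1=(0+0>=1)=0 G2=0(const) G3=G4=0 G4=G0&G3=1&0=0 -> 10000
Step 4: G0=NOT G4=NOT 0=1 G1=(0+0>=1)=0 G2=0(const) G3=G4=0 G4=G0&G3=1&0=0 -> 10000
Step 5: G0=NOT G4=NOT 0=1 G1=(0+0>=1)=0 G2=0(const) G3=G4=0 G4=G0&G3=1&0=0 -> 10000
Step 6: G0=NOT G4=NOT 0=1 G1=(0+0>=1)=0 G2=0(const) G3=G4=0 G4=G0&G3=1&0=0 -> 10000
Step 7: G0=NOT G4=NOT 0=1 G1=(0+0>=1)=0 G2=0(const) G3=G4=0 G4=G0&G3=1&0=0 -> 10000

10000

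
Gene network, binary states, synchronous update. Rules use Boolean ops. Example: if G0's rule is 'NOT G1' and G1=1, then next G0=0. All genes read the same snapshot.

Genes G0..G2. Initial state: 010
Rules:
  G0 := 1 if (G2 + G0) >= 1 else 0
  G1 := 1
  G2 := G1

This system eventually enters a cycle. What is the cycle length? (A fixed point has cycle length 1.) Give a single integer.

Step 0: 010
Step 1: G0=(0+0>=1)=0 G1=1(const) G2=G1=1 -> 011
Step 2: G0=(1+0>=1)=1 G1=1(const) G2=G1=1 -> 111
Step 3: G0=(1+1>=1)=1 G1=1(const) G2=G1=1 -> 111
State from step 3 equals state from step 2 -> cycle length 1

Answer: 1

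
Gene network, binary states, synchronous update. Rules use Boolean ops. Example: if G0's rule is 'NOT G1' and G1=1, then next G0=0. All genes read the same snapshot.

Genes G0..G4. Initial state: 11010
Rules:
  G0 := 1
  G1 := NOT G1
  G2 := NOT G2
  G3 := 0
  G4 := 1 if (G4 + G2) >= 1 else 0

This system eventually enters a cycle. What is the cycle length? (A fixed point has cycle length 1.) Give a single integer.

Step 0: 11010
Step 1: G0=1(const) G1=NOT G1=NOT 1=0 G2=NOT G2=NOT 0=1 G3=0(const) G4=(0+0>=1)=0 -> 10100
Step 2: G0=1(const) G1=NOT G1=NOT 0=1 G2=NOT G2=NOT 1=0 G3=0(const) G4=(0+1>=1)=1 -> 11001
Step 3: G0=1(const) G1=NOT G1=NOT 1=0 G2=NOT G2=NOT 0=1 G3=0(const) G4=(1+0>=1)=1 -> 10101
Step 4: G0=1(const) G1=NOT G1=NOT 0=1 G2=NOT G2=NOT 1=0 G3=0(const) G4=(1+1>=1)=1 -> 11001
State from step 4 equals state from step 2 -> cycle length 2

Answer: 2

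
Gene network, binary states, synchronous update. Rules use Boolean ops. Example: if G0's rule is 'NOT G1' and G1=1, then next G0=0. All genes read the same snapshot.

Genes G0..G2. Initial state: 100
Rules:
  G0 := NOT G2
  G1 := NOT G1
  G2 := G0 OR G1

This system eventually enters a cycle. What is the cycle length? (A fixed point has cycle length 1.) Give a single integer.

Step 0: 100
Step 1: G0=NOT G2=NOT 0=1 G1=NOT G1=NOT 0=1 G2=G0|G1=1|0=1 -> 111
Step 2: G0=NOT G2=NOT 1=0 G1=NOT G1=NOT 1=0 G2=G0|G1=1|1=1 -> 001
Step 3: G0=NOT G2=NOT 1=0 G1=NOT G1=NOT 0=1 G2=G0|G1=0|0=0 -> 010
Step 4: G0=NOT G2=NOT 0=1 G1=NOT G1=NOT 1=0 G2=G0|G1=0|1=1 -> 101
Step 5: G0=NOT G2=NOT 1=0 G1=NOT G1=NOT 0=1 G2=G0|G1=1|0=1 -> 011
Step 6: G0=NOT G2=NOT 1=0 G1=NOT G1=NOT 1=0 G2=G0|G1=0|1=1 -> 001
State from step 6 equals state from step 2 -> cycle length 4

Answer: 4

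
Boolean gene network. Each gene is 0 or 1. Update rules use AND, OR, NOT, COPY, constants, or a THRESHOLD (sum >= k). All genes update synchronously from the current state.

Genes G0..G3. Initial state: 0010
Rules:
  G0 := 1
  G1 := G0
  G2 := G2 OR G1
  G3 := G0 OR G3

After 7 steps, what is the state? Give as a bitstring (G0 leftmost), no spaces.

Step 1: G0=1(const) G1=G0=0 G2=G2|G1=1|0=1 G3=G0|G3=0|0=0 -> 1010
Step 2: G0=1(const) G1=G0=1 G2=G2|G1=1|0=1 G3=G0|G3=1|0=1 -> 1111
Step 3: G0=1(const) G1=G0=1 G2=G2|G1=1|1=1 G3=G0|G3=1|1=1 -> 1111
Step 4: G0=1(const) G1=G0=1 G2=G2|G1=1|1=1 G3=G0|G3=1|1=1 -> 1111
Step 5: G0=1(const) G1=G0=1 G2=G2|G1=1|1=1 G3=G0|G3=1|1=1 -> 1111
Step 6: G0=1(const) G1=G0=1 G2=G2|G1=1|1=1 G3=G0|G3=1|1=1 -> 1111
Step 7: G0=1(const) G1=G0=1 G2=G2|G1=1|1=1 G3=G0|G3=1|1=1 -> 1111

1111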